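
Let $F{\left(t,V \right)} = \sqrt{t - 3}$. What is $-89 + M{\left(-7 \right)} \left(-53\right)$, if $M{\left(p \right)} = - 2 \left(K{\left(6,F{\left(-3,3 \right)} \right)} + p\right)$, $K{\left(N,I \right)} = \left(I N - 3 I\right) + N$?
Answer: $-195 + 318 i \sqrt{6} \approx -195.0 + 778.94 i$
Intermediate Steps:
$F{\left(t,V \right)} = \sqrt{-3 + t}$
$K{\left(N,I \right)} = N - 3 I + I N$ ($K{\left(N,I \right)} = \left(- 3 I + I N\right) + N = N - 3 I + I N$)
$M{\left(p \right)} = -12 - 2 p - 6 i \sqrt{6}$ ($M{\left(p \right)} = - 2 \left(\left(6 - 3 \sqrt{-3 - 3} + \sqrt{-3 - 3} \cdot 6\right) + p\right) = - 2 \left(\left(6 - 3 \sqrt{-6} + \sqrt{-6} \cdot 6\right) + p\right) = - 2 \left(\left(6 - 3 i \sqrt{6} + i \sqrt{6} \cdot 6\right) + p\right) = - 2 \left(\left(6 - 3 i \sqrt{6} + 6 i \sqrt{6}\right) + p\right) = - 2 \left(\left(6 + 3 i \sqrt{6}\right) + p\right) = - 2 \left(6 + p + 3 i \sqrt{6}\right) = -12 - 2 p - 6 i \sqrt{6}$)
$-89 + M{\left(-7 \right)} \left(-53\right) = -89 + \left(-12 - -14 - 6 i \sqrt{6}\right) \left(-53\right) = -89 + \left(-12 + 14 - 6 i \sqrt{6}\right) \left(-53\right) = -89 + \left(2 - 6 i \sqrt{6}\right) \left(-53\right) = -89 - \left(106 - 318 i \sqrt{6}\right) = -195 + 318 i \sqrt{6}$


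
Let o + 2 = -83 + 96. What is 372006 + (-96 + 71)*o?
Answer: 371731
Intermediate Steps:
o = 11 (o = -2 + (-83 + 96) = -2 + 13 = 11)
372006 + (-96 + 71)*o = 372006 + (-96 + 71)*11 = 372006 - 25*11 = 372006 - 275 = 371731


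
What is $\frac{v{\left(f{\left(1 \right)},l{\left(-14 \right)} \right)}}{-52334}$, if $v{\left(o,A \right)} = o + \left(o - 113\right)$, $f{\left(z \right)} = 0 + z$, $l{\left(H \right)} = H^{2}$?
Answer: $\frac{111}{52334} \approx 0.002121$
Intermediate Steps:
$f{\left(z \right)} = z$
$v{\left(o,A \right)} = -113 + 2 o$ ($v{\left(o,A \right)} = o + \left(-113 + o\right) = -113 + 2 o$)
$\frac{v{\left(f{\left(1 \right)},l{\left(-14 \right)} \right)}}{-52334} = \frac{-113 + 2 \cdot 1}{-52334} = \left(-113 + 2\right) \left(- \frac{1}{52334}\right) = \left(-111\right) \left(- \frac{1}{52334}\right) = \frac{111}{52334}$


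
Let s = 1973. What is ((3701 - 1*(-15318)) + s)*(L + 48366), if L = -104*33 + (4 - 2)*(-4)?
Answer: 943086592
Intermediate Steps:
L = -3440 (L = -3432 + 2*(-4) = -3432 - 8 = -3440)
((3701 - 1*(-15318)) + s)*(L + 48366) = ((3701 - 1*(-15318)) + 1973)*(-3440 + 48366) = ((3701 + 15318) + 1973)*44926 = (19019 + 1973)*44926 = 20992*44926 = 943086592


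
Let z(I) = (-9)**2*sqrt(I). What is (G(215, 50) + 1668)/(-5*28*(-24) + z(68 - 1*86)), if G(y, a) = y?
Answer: 1054480/1901283 - 50841*I*sqrt(2)/1267522 ≈ 0.55462 - 0.056725*I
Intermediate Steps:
z(I) = 81*sqrt(I)
(G(215, 50) + 1668)/(-5*28*(-24) + z(68 - 1*86)) = (215 + 1668)/(-5*28*(-24) + 81*sqrt(68 - 1*86)) = 1883/(-140*(-24) + 81*sqrt(68 - 86)) = 1883/(3360 + 81*sqrt(-18)) = 1883/(3360 + 81*(3*I*sqrt(2))) = 1883/(3360 + 243*I*sqrt(2))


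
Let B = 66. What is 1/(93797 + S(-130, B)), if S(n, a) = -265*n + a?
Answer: 1/128313 ≈ 7.7934e-6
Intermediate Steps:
S(n, a) = a - 265*n
1/(93797 + S(-130, B)) = 1/(93797 + (66 - 265*(-130))) = 1/(93797 + (66 + 34450)) = 1/(93797 + 34516) = 1/128313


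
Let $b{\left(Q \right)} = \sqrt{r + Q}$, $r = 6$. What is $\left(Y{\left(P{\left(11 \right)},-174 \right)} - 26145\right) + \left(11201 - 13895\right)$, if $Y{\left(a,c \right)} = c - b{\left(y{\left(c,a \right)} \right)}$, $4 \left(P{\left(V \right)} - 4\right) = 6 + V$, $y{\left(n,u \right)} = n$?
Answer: $-29013 - 2 i \sqrt{42} \approx -29013.0 - 12.961 i$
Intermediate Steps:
$P{\left(V \right)} = \frac{11}{2} + \frac{V}{4}$ ($P{\left(V \right)} = 4 + \frac{6 + V}{4} = 4 + \left(\frac{3}{2} + \frac{V}{4}\right) = \frac{11}{2} + \frac{V}{4}$)
$b{\left(Q \right)} = \sqrt{6 + Q}$
$Y{\left(a,c \right)} = c - \sqrt{6 + c}$
$\left(Y{\left(P{\left(11 \right)},-174 \right)} - 26145\right) + \left(11201 - 13895\right) = \left(\left(-174 - \sqrt{6 - 174}\right) - 26145\right) + \left(11201 - 13895\right) = \left(\left(-174 - \sqrt{-168}\right) - 26145\right) + \left(11201 - 13895\right) = \left(\left(-174 - 2 i \sqrt{42}\right) - 26145\right) - 2694 = \left(-26319 - 2 i \sqrt{42}\right) - 2694 = -29013 - 2 i \sqrt{42}$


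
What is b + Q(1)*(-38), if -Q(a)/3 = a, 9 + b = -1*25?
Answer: 80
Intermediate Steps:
b = -34 (b = -9 - 1*25 = -9 - 25 = -34)
Q(a) = -3*a
b + Q(1)*(-38) = -34 - 3*1*(-38) = -34 - 3*(-38) = -34 + 114 = 80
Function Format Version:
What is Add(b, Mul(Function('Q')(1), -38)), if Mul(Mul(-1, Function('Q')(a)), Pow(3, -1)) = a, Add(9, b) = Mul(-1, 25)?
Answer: 80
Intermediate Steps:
b = -34 (b = Add(-9, Mul(-1, 25)) = Add(-9, -25) = -34)
Function('Q')(a) = Mul(-3, a)
Add(b, Mul(Function('Q')(1), -38)) = Add(-34, Mul(Mul(-3, 1), -38)) = Add(-34, Mul(-3, -38)) = Add(-34, 114) = 80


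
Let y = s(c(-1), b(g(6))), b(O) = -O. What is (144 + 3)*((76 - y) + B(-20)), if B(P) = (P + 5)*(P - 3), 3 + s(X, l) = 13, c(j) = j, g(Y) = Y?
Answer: 60417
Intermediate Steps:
s(X, l) = 10 (s(X, l) = -3 + 13 = 10)
y = 10
B(P) = (-3 + P)*(5 + P) (B(P) = (5 + P)*(-3 + P) = (-3 + P)*(5 + P))
(144 + 3)*((76 - y) + B(-20)) = (144 + 3)*((76 - 1*10) + (-15 + (-20)² + 2*(-20))) = 147*((76 - 10) + (-15 + 400 - 40)) = 147*(66 + 345) = 147*411 = 60417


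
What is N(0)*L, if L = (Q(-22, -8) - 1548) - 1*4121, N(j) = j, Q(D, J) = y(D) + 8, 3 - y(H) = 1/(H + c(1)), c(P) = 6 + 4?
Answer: 0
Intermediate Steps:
c(P) = 10
y(H) = 3 - 1/(10 + H) (y(H) = 3 - 1/(H + 10) = 3 - 1/(10 + H))
Q(D, J) = 8 + (29 + 3*D)/(10 + D) (Q(D, J) = (29 + 3*D)/(10 + D) + 8 = 8 + (29 + 3*D)/(10 + D))
L = -67895/12 (L = ((109 + 11*(-22))/(10 - 22) - 1548) - 1*4121 = ((109 - 242)/(-12) - 1548) - 4121 = (-1/12*(-133) - 1548) - 4121 = (133/12 - 1548) - 4121 = -18443/12 - 4121 = -67895/12 ≈ -5657.9)
N(0)*L = 0*(-67895/12) = 0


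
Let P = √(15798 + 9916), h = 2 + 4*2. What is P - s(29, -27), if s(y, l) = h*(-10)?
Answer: 100 + √25714 ≈ 260.36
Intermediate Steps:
h = 10 (h = 2 + 8 = 10)
s(y, l) = -100 (s(y, l) = 10*(-10) = -100)
P = √25714 ≈ 160.36
P - s(29, -27) = √25714 - 1*(-100) = √25714 + 100 = 100 + √25714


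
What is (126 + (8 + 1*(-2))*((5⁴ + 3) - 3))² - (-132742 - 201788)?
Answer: 15357906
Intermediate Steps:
(126 + (8 + 1*(-2))*((5⁴ + 3) - 3))² - (-132742 - 201788) = (126 + (8 - 2)*((625 + 3) - 3))² - 1*(-334530) = (126 + 6*(628 - 3))² + 334530 = (126 + 6*625)² + 334530 = (126 + 3750)² + 334530 = 3876² + 334530 = 15023376 + 334530 = 15357906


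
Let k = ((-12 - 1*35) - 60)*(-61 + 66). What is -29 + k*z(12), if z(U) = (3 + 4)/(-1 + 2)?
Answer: -3774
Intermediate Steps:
z(U) = 7 (z(U) = 7/1 = 7*1 = 7)
k = -535 (k = ((-12 - 35) - 60)*5 = (-47 - 60)*5 = -107*5 = -535)
-29 + k*z(12) = -29 - 535*7 = -29 - 3745 = -3774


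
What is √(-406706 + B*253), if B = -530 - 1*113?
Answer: 3*I*√63265 ≈ 754.58*I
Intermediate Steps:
B = -643 (B = -530 - 113 = -643)
√(-406706 + B*253) = √(-406706 - 643*253) = √(-406706 - 162679) = √(-569385) = 3*I*√63265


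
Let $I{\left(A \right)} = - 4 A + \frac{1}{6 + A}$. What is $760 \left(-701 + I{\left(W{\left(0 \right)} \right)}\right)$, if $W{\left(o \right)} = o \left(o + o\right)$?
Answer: $- \frac{1597900}{3} \approx -5.3263 \cdot 10^{5}$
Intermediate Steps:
$W{\left(o \right)} = 2 o^{2}$ ($W{\left(o \right)} = o 2 o = 2 o^{2}$)
$I{\left(A \right)} = \frac{1}{6 + A} - 4 A$
$760 \left(-701 + I{\left(W{\left(0 \right)} \right)}\right) = 760 \left(-701 + \frac{1 - 24 \cdot 2 \cdot 0^{2} - 4 \left(2 \cdot 0^{2}\right)^{2}}{6 + 2 \cdot 0^{2}}\right) = 760 \left(-701 + \frac{1 - 24 \cdot 2 \cdot 0 - 4 \left(2 \cdot 0\right)^{2}}{6 + 2 \cdot 0}\right) = 760 \left(-701 + \frac{1 - 0 - 4 \cdot 0^{2}}{6 + 0}\right) = 760 \left(-701 + \frac{1 + 0 - 0}{6}\right) = 760 \left(-701 + \frac{1 + 0 + 0}{6}\right) = 760 \left(-701 + \frac{1}{6} \cdot 1\right) = 760 \left(-701 + \frac{1}{6}\right) = 760 \left(- \frac{4205}{6}\right) = - \frac{1597900}{3}$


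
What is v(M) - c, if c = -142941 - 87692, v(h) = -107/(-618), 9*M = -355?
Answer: 142531301/618 ≈ 2.3063e+5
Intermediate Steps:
M = -355/9 (M = (⅑)*(-355) = -355/9 ≈ -39.444)
v(h) = 107/618 (v(h) = -107*(-1/618) = 107/618)
c = -230633
v(M) - c = 107/618 - 1*(-230633) = 107/618 + 230633 = 142531301/618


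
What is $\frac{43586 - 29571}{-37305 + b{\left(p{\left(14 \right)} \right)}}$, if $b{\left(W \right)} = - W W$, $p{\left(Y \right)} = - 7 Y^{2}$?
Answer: $- \frac{14015}{1919689} \approx -0.0073007$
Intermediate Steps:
$b{\left(W \right)} = - W^{2}$
$\frac{43586 - 29571}{-37305 + b{\left(p{\left(14 \right)} \right)}} = \frac{43586 - 29571}{-37305 - \left(- 7 \cdot 14^{2}\right)^{2}} = \frac{14015}{-37305 - \left(\left(-7\right) 196\right)^{2}} = \frac{14015}{-37305 - \left(-1372\right)^{2}} = \frac{14015}{-37305 - 1882384} = \frac{14015}{-1919689} = 14015 \left(- \frac{1}{1919689}\right) = - \frac{14015}{1919689}$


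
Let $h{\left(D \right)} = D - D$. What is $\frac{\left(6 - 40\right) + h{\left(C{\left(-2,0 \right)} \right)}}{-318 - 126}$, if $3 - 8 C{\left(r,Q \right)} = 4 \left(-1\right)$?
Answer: $\frac{17}{222} \approx 0.076577$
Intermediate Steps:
$C{\left(r,Q \right)} = \frac{7}{8}$ ($C{\left(r,Q \right)} = \frac{3}{8} - \frac{4 \left(-1\right)}{8} = \frac{3}{8} - - \frac{1}{2} = \frac{3}{8} + \frac{1}{2} = \frac{7}{8}$)
$h{\left(D \right)} = 0$
$\frac{\left(6 - 40\right) + h{\left(C{\left(-2,0 \right)} \right)}}{-318 - 126} = \frac{\left(6 - 40\right) + 0}{-318 - 126} = \frac{\left(6 - 40\right) + 0}{-444} = \left(-34 + 0\right) \left(- \frac{1}{444}\right) = \left(-34\right) \left(- \frac{1}{444}\right) = \frac{17}{222}$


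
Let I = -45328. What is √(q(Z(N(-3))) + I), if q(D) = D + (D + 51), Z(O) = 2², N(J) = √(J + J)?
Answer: I*√45269 ≈ 212.77*I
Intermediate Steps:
N(J) = √2*√J (N(J) = √(2*J) = √2*√J)
Z(O) = 4
q(D) = 51 + 2*D (q(D) = D + (51 + D) = 51 + 2*D)
√(q(Z(N(-3))) + I) = √((51 + 2*4) - 45328) = √((51 + 8) - 45328) = √(59 - 45328) = √(-45269) = I*√45269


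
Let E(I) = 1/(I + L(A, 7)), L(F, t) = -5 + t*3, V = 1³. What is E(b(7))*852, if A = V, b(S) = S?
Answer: 852/23 ≈ 37.043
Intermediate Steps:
V = 1
A = 1
L(F, t) = -5 + 3*t
E(I) = 1/(16 + I) (E(I) = 1/(I + (-5 + 3*7)) = 1/(I + (-5 + 21)) = 1/(I + 16) = 1/(16 + I))
E(b(7))*852 = 852/(16 + 7) = 852/23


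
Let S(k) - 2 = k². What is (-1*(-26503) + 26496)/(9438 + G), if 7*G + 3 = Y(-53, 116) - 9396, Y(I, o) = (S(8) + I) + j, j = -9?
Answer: 370993/56671 ≈ 6.5464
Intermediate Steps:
S(k) = 2 + k²
Y(I, o) = 57 + I (Y(I, o) = ((2 + 8²) + I) - 9 = ((2 + 64) + I) - 9 = (66 + I) - 9 = 57 + I)
G = -9395/7 (G = -3/7 + ((57 - 53) - 9396)/7 = -3/7 + (4 - 9396)/7 = -3/7 + (⅐)*(-9392) = -3/7 - 9392/7 = -9395/7 ≈ -1342.1)
(-1*(-26503) + 26496)/(9438 + G) = (-1*(-26503) + 26496)/(9438 - 9395/7) = (26503 + 26496)/(56671/7) = 52999*(7/56671) = 370993/56671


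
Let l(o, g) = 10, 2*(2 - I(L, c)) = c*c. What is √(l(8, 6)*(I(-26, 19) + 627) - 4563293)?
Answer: 2*I*√1139702 ≈ 2135.1*I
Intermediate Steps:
I(L, c) = 2 - c²/2 (I(L, c) = 2 - c*c/2 = 2 - c²/2)
√(l(8, 6)*(I(-26, 19) + 627) - 4563293) = √(10*((2 - ½*19²) + 627) - 4563293) = √(10*((2 - ½*361) + 627) - 4563293) = √(10*((2 - 361/2) + 627) - 4563293) = √(10*(-357/2 + 627) - 4563293) = √(10*(897/2) - 4563293) = √(4485 - 4563293) = √(-4558808) = 2*I*√1139702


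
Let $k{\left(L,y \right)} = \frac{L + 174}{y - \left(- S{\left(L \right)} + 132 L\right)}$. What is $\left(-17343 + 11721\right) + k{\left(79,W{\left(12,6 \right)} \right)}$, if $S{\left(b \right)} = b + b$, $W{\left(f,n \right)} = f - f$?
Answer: $- \frac{57738193}{10270} \approx -5622.0$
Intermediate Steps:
$W{\left(f,n \right)} = 0$
$S{\left(b \right)} = 2 b$
$k{\left(L,y \right)} = \frac{174 + L}{y - 130 L}$ ($k{\left(L,y \right)} = \frac{L + 174}{y + \left(- 132 L + 2 L\right)} = \frac{174 + L}{y - 130 L}$)
$\left(-17343 + 11721\right) + k{\left(79,W{\left(12,6 \right)} \right)} = \left(-17343 + 11721\right) + \frac{174 + 79}{0 - 10270} = -5622 + \frac{1}{0 - 10270} \cdot 253 = -5622 + \frac{1}{-10270} \cdot 253 = -5622 - \frac{253}{10270} = - \frac{57738193}{10270}$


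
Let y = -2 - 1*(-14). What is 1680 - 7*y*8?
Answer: 1008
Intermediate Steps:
y = 12 (y = -2 + 14 = 12)
1680 - 7*y*8 = 1680 - 7*12*8 = 1680 - 84*8 = 1680 - 672 = 1008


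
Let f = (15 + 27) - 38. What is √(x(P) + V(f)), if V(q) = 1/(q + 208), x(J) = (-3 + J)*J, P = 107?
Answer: 11*√1033341/106 ≈ 105.49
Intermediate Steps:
x(J) = J*(-3 + J)
f = 4 (f = 42 - 38 = 4)
V(q) = 1/(208 + q)
√(x(P) + V(f)) = √(107*(-3 + 107) + 1/(208 + 4)) = √(107*104 + 1/212) = √(11128 + 1/212) = √(2359137/212) = 11*√1033341/106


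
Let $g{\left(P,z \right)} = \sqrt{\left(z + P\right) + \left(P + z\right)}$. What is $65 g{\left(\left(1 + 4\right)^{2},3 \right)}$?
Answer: $130 \sqrt{14} \approx 486.42$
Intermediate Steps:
$g{\left(P,z \right)} = \sqrt{2 P + 2 z}$ ($g{\left(P,z \right)} = \sqrt{\left(P + z\right) + \left(P + z\right)} = \sqrt{2 P + 2 z}$)
$65 g{\left(\left(1 + 4\right)^{2},3 \right)} = 65 \sqrt{2 \left(1 + 4\right)^{2} + 2 \cdot 3} = 65 \sqrt{2 \cdot 5^{2} + 6} = 65 \sqrt{2 \cdot 25 + 6} = 65 \sqrt{50 + 6} = 65 \sqrt{56} = 65 \cdot 2 \sqrt{14} = 130 \sqrt{14}$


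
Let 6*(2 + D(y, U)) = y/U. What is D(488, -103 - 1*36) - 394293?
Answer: -164421259/417 ≈ -3.9430e+5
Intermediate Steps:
D(y, U) = -2 + y/(6*U) (D(y, U) = -2 + (y/U)/6 = -2 + y/(6*U))
D(488, -103 - 1*36) - 394293 = (-2 + (⅙)*488/(-103 - 1*36)) - 394293 = (-2 + (⅙)*488/(-103 - 36)) - 394293 = (-2 + (⅙)*488/(-139)) - 394293 = (-2 + (⅙)*488*(-1/139)) - 394293 = (-2 - 244/417) - 394293 = -1078/417 - 394293 = -164421259/417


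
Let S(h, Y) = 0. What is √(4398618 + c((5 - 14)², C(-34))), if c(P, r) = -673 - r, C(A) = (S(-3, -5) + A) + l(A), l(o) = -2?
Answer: √4397981 ≈ 2097.1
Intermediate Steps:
C(A) = -2 + A (C(A) = (0 + A) - 2 = A - 2 = -2 + A)
√(4398618 + c((5 - 14)², C(-34))) = √(4398618 + (-673 - (-2 - 34))) = √(4398618 + (-673 - 1*(-36))) = √(4398618 + (-673 + 36)) = √(4398618 - 637) = √4397981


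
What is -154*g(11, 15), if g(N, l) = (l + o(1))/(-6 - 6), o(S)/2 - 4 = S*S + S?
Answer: 693/2 ≈ 346.50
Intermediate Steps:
o(S) = 8 + 2*S + 2*S² (o(S) = 8 + 2*(S*S + S) = 8 + 2*(S² + S) = 8 + 2*(S + S²) = 8 + (2*S + 2*S²) = 8 + 2*S + 2*S²)
g(N, l) = -1 - l/12 (g(N, l) = (l + (8 + 2*1 + 2*1²))/(-6 - 6) = (l + (8 + 2 + 2*1))/(-12) = (l + (8 + 2 + 2))*(-1/12) = (l + 12)*(-1/12) = (12 + l)*(-1/12) = -1 - l/12)
-154*g(11, 15) = -154*(-1 - 1/12*15) = -154*(-1 - 5/4) = -154*(-9/4) = 693/2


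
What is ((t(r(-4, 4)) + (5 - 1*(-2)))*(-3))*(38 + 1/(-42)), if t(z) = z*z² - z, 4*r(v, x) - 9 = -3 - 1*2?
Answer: -1595/2 ≈ -797.50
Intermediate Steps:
r(v, x) = 1 (r(v, x) = 9/4 + (-3 - 1*2)/4 = 9/4 + (-3 - 2)/4 = 9/4 + (¼)*(-5) = 9/4 - 5/4 = 1)
t(z) = z³ - z
((t(r(-4, 4)) + (5 - 1*(-2)))*(-3))*(38 + 1/(-42)) = (((1³ - 1*1) + (5 - 1*(-2)))*(-3))*(38 + 1/(-42)) = (((1 - 1) + (5 + 2))*(-3))*(38 - 1/42) = ((0 + 7)*(-3))*(1595/42) = (7*(-3))*(1595/42) = -21*1595/42 = -1595/2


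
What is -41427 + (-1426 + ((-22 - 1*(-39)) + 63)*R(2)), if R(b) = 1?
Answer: -42773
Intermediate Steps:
-41427 + (-1426 + ((-22 - 1*(-39)) + 63)*R(2)) = -41427 + (-1426 + ((-22 - 1*(-39)) + 63)*1) = -41427 + (-1426 + ((-22 + 39) + 63)*1) = -41427 + (-1426 + (17 + 63)*1) = -41427 + (-1426 + 80*1) = -41427 + (-1426 + 80) = -41427 - 1346 = -42773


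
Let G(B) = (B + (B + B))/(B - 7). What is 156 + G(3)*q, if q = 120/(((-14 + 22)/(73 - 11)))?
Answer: -3873/2 ≈ -1936.5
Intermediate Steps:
G(B) = 3*B/(-7 + B) (G(B) = (B + 2*B)/(-7 + B) = (3*B)/(-7 + B) = 3*B/(-7 + B))
q = 930 (q = 120/((8/62)) = 120/((8*(1/62))) = 120/(4/31) = 120*(31/4) = 930)
156 + G(3)*q = 156 + (3*3/(-7 + 3))*930 = 156 + (3*3/(-4))*930 = 156 + (3*3*(-¼))*930 = 156 - 9/4*930 = 156 - 4185/2 = -3873/2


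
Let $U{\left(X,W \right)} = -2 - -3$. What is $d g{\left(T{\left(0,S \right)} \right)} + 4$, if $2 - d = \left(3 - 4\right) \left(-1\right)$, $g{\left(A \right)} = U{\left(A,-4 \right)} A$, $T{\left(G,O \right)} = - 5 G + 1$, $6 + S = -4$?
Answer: $5$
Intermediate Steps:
$S = -10$ ($S = -6 - 4 = -10$)
$T{\left(G,O \right)} = 1 - 5 G$
$U{\left(X,W \right)} = 1$ ($U{\left(X,W \right)} = -2 + 3 = 1$)
$g{\left(A \right)} = A$ ($g{\left(A \right)} = 1 A = A$)
$d = 1$ ($d = 2 - \left(3 - 4\right) \left(-1\right) = 2 - \left(-1\right) \left(-1\right) = 2 - 1 = 1$)
$d g{\left(T{\left(0,S \right)} \right)} + 4 = 1 \left(1 - 0\right) + 4 = 1 \left(1 + 0\right) + 4 = 1 \cdot 1 + 4 = 1 + 4 = 5$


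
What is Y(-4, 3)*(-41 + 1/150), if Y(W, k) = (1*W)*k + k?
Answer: 18447/50 ≈ 368.94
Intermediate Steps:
Y(W, k) = k + W*k (Y(W, k) = W*k + k = k + W*k)
Y(-4, 3)*(-41 + 1/150) = (3*(1 - 4))*(-41 + 1/150) = (3*(-3))*(-41 + 1/150) = -9*(-6149/150) = 18447/50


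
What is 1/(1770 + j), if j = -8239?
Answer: -1/6469 ≈ -0.00015458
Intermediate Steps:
1/(1770 + j) = 1/(1770 - 8239) = 1/(-6469) = -1/6469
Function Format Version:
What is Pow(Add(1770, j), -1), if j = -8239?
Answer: Rational(-1, 6469) ≈ -0.00015458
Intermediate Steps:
Pow(Add(1770, j), -1) = Pow(Add(1770, -8239), -1) = Pow(-6469, -1) = Rational(-1, 6469)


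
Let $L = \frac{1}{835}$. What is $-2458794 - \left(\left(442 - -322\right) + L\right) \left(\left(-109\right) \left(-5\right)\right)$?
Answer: $- \frac{480154167}{167} \approx -2.8752 \cdot 10^{6}$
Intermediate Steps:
$L = \frac{1}{835} \approx 0.0011976$
$-2458794 - \left(\left(442 - -322\right) + L\right) \left(\left(-109\right) \left(-5\right)\right) = -2458794 - \left(\left(442 - -322\right) + \frac{1}{835}\right) \left(\left(-109\right) \left(-5\right)\right) = -2458794 - \left(\left(442 + 322\right) + \frac{1}{835}\right) 545 = -2458794 - \left(764 + \frac{1}{835}\right) 545 = -2458794 - \frac{637941}{835} \cdot 545 = -2458794 - \frac{69535569}{167} = - \frac{480154167}{167}$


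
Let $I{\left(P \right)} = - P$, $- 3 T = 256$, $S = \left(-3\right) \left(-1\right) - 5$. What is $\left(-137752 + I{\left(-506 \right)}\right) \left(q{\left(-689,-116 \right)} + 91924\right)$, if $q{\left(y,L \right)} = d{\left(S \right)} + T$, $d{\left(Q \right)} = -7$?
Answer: $- \frac{37810586770}{3} \approx -1.2604 \cdot 10^{10}$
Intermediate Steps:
$S = -2$ ($S = 3 - 5 = -2$)
$T = - \frac{256}{3}$ ($T = \left(- \frac{1}{3}\right) 256 = - \frac{256}{3} \approx -85.333$)
$q{\left(y,L \right)} = - \frac{277}{3}$ ($q{\left(y,L \right)} = -7 - \frac{256}{3} = - \frac{277}{3}$)
$\left(-137752 + I{\left(-506 \right)}\right) \left(q{\left(-689,-116 \right)} + 91924\right) = \left(-137752 - -506\right) \left(- \frac{277}{3} + 91924\right) = \left(-137752 + 506\right) \frac{275495}{3} = \left(-137246\right) \frac{275495}{3} = - \frac{37810586770}{3}$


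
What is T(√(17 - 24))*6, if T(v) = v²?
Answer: -42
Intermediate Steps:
T(√(17 - 24))*6 = (√(17 - 24))²*6 = (√(-7))²*6 = (I*√7)²*6 = -7*6 = -42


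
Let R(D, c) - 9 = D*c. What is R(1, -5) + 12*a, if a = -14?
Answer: -164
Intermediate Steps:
R(D, c) = 9 + D*c
R(1, -5) + 12*a = (9 + 1*(-5)) + 12*(-14) = (9 - 5) - 168 = 4 - 168 = -164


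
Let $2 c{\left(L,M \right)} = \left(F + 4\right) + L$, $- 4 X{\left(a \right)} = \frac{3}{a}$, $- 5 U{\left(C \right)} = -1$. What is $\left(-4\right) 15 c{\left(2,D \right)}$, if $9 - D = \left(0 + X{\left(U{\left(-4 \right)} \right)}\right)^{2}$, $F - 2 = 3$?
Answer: $-330$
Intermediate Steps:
$F = 5$ ($F = 2 + 3 = 5$)
$U{\left(C \right)} = \frac{1}{5}$ ($U{\left(C \right)} = \left(- \frac{1}{5}\right) \left(-1\right) = \frac{1}{5}$)
$X{\left(a \right)} = - \frac{3}{4 a}$ ($X{\left(a \right)} = - \frac{3 \frac{1}{a}}{4} = - \frac{3}{4 a}$)
$D = - \frac{81}{16}$ ($D = 9 - \left(0 - \frac{3 \frac{1}{\frac{1}{5}}}{4}\right)^{2} = 9 - \left(0 - \frac{15}{4}\right)^{2} = 9 - \left(- \frac{15}{4}\right)^{2} = 9 - \frac{225}{16} = - \frac{81}{16} \approx -5.0625$)
$c{\left(L,M \right)} = \frac{9}{2} + \frac{L}{2}$ ($c{\left(L,M \right)} = \frac{\left(5 + 4\right) + L}{2} = \frac{9 + L}{2} = \frac{9}{2} + \frac{L}{2}$)
$\left(-4\right) 15 c{\left(2,D \right)} = \left(-4\right) 15 \left(\frac{9}{2} + \frac{1}{2} \cdot 2\right) = - 60 \left(\frac{9}{2} + 1\right) = \left(-60\right) \frac{11}{2} = -330$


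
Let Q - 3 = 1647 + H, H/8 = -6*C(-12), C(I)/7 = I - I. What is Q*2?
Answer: 3300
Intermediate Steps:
C(I) = 0 (C(I) = 7*(I - I) = 7*0 = 0)
H = 0 (H = 8*(-6*0) = 8*0 = 0)
Q = 1650 (Q = 3 + (1647 + 0) = 3 + 1647 = 1650)
Q*2 = 1650*2 = 3300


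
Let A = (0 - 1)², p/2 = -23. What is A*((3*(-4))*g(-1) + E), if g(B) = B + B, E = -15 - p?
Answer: 55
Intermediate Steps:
p = -46 (p = 2*(-23) = -46)
E = 31 (E = -15 - 1*(-46) = -15 + 46 = 31)
g(B) = 2*B
A = 1 (A = (-1)² = 1)
A*((3*(-4))*g(-1) + E) = 1*((3*(-4))*(2*(-1)) + 31) = 1*(-12*(-2) + 31) = 1*(24 + 31) = 1*55 = 55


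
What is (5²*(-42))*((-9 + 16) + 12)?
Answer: -19950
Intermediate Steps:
(5²*(-42))*((-9 + 16) + 12) = (25*(-42))*(7 + 12) = -1050*19 = -19950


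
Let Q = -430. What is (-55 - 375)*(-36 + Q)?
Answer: 200380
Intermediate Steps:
(-55 - 375)*(-36 + Q) = (-55 - 375)*(-36 - 430) = -430*(-466) = 200380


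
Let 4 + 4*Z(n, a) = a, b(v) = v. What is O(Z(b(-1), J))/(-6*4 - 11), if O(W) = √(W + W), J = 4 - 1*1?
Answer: -I*√2/70 ≈ -0.020203*I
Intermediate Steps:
J = 3 (J = 4 - 1 = 3)
Z(n, a) = -1 + a/4
O(W) = √2*√W (O(W) = √(2*W) = √2*√W)
O(Z(b(-1), J))/(-6*4 - 11) = (√2*√(-1 + (¼)*3))/(-6*4 - 11) = (√2*√(-1 + ¾))/(-24 - 11) = (√2*√(-¼))/(-35) = (√2*(I/2))*(-1/35) = (I*√2/2)*(-1/35) = -I*√2/70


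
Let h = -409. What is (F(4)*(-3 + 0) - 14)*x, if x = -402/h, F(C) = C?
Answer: -10452/409 ≈ -25.555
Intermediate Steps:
x = 402/409 (x = -402/(-409) = -402*(-1/409) = 402/409 ≈ 0.98289)
(F(4)*(-3 + 0) - 14)*x = (4*(-3 + 0) - 14)*(402/409) = (4*(-3) - 14)*(402/409) = (-12 - 14)*(402/409) = -26*402/409 = -10452/409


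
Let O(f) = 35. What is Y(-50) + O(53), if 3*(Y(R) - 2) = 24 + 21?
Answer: 52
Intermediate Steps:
Y(R) = 17 (Y(R) = 2 + (24 + 21)/3 = 2 + (1/3)*45 = 2 + 15 = 17)
Y(-50) + O(53) = 17 + 35 = 52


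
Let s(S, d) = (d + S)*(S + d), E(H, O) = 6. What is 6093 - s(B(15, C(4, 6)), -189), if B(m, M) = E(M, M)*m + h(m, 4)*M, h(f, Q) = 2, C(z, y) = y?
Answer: -1476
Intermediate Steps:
B(m, M) = 2*M + 6*m (B(m, M) = 6*m + 2*M = 2*M + 6*m)
s(S, d) = (S + d)**2 (s(S, d) = (S + d)*(S + d) = (S + d)**2)
6093 - s(B(15, C(4, 6)), -189) = 6093 - ((2*6 + 6*15) - 189)**2 = 6093 - ((12 + 90) - 189)**2 = 6093 - (102 - 189)**2 = 6093 - 1*(-87)**2 = 6093 - 1*7569 = 6093 - 7569 = -1476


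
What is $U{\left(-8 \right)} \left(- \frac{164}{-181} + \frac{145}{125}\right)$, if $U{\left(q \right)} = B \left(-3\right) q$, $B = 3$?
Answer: $\frac{673128}{4525} \approx 148.76$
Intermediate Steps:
$U{\left(q \right)} = - 9 q$ ($U{\left(q \right)} = 3 \left(-3\right) q = - 9 q$)
$U{\left(-8 \right)} \left(- \frac{164}{-181} + \frac{145}{125}\right) = \left(-9\right) \left(-8\right) \left(- \frac{164}{-181} + \frac{145}{125}\right) = 72 \left(\left(-164\right) \left(- \frac{1}{181}\right) + 145 \cdot \frac{1}{125}\right) = 72 \left(\frac{164}{181} + \frac{29}{25}\right) = 72 \cdot \frac{9349}{4525} = \frac{673128}{4525}$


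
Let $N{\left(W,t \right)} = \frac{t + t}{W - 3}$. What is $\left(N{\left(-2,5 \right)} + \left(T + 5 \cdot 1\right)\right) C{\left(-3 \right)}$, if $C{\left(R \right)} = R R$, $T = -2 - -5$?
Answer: $54$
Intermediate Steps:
$T = 3$ ($T = -2 + 5 = 3$)
$N{\left(W,t \right)} = \frac{2 t}{-3 + W}$
$C{\left(R \right)} = R^{2}$
$\left(N{\left(-2,5 \right)} + \left(T + 5 \cdot 1\right)\right) C{\left(-3 \right)} = \left(2 \cdot 5 \frac{1}{-3 - 2} + \left(3 + 5 \cdot 1\right)\right) \left(-3\right)^{2} = \left(2 \cdot 5 \frac{1}{-5} + \left(3 + 5\right)\right) 9 = \left(2 \cdot 5 \left(- \frac{1}{5}\right) + 8\right) 9 = \left(-2 + 8\right) 9 = 6 \cdot 9 = 54$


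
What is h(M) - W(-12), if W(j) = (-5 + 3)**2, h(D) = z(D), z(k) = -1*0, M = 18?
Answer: -4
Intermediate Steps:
z(k) = 0
h(D) = 0
W(j) = 4 (W(j) = (-2)**2 = 4)
h(M) - W(-12) = 0 - 1*4 = 0 - 4 = -4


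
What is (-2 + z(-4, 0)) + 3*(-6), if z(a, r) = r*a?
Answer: -20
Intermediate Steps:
z(a, r) = a*r
(-2 + z(-4, 0)) + 3*(-6) = (-2 - 4*0) + 3*(-6) = (-2 + 0) - 18 = -2 - 18 = -20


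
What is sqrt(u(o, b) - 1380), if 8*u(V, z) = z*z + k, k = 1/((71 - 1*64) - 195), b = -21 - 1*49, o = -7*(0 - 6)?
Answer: I*sqrt(108506174)/376 ≈ 27.704*I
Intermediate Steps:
o = 42 (o = -7*(-6) = 42)
b = -70 (b = -21 - 49 = -70)
k = -1/188 (k = 1/((71 - 64) - 195) = 1/(7 - 195) = 1/(-188) = -1/188 ≈ -0.0053191)
u(V, z) = -1/1504 + z**2/8 (u(V, z) = (z*z - 1/188)/8 = (z**2 - 1/188)/8 = (-1/188 + z**2)/8 = -1/1504 + z**2/8)
sqrt(u(o, b) - 1380) = sqrt((-1/1504 + (1/8)*(-70)**2) - 1380) = sqrt((-1/1504 + (1/8)*4900) - 1380) = sqrt((-1/1504 + 1225/2) - 1380) = sqrt(921199/1504 - 1380) = sqrt(-1154321/1504) = I*sqrt(108506174)/376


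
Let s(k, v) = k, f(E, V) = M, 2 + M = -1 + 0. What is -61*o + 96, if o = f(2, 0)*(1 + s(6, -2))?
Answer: 1377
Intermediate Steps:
M = -3 (M = -2 + (-1 + 0) = -2 - 1 = -3)
f(E, V) = -3
o = -21 (o = -3*(1 + 6) = -3*7 = -21)
-61*o + 96 = -61*(-21) + 96 = 1281 + 96 = 1377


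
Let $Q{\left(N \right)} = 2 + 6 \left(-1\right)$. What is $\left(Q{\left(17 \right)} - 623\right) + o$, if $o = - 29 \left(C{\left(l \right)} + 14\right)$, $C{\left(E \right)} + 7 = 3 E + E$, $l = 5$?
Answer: $-1410$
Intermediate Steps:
$C{\left(E \right)} = -7 + 4 E$ ($C{\left(E \right)} = -7 + \left(3 E + E\right) = -7 + 4 E$)
$Q{\left(N \right)} = -4$ ($Q{\left(N \right)} = 2 - 6 = -4$)
$o = -783$ ($o = - 29 \left(\left(-7 + 4 \cdot 5\right) + 14\right) = - 29 \left(\left(-7 + 20\right) + 14\right) = - 29 \left(13 + 14\right) = \left(-29\right) 27 = -783$)
$\left(Q{\left(17 \right)} - 623\right) + o = \left(-4 - 623\right) - 783 = -627 - 783 = -1410$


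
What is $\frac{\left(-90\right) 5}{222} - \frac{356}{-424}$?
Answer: $- \frac{4657}{3922} \approx -1.1874$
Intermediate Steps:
$\frac{\left(-90\right) 5}{222} - \frac{356}{-424} = \left(-450\right) \frac{1}{222} - - \frac{89}{106} = - \frac{75}{37} + \frac{89}{106} = - \frac{4657}{3922}$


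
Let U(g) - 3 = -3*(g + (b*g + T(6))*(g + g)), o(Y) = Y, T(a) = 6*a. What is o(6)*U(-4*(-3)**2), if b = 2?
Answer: -45990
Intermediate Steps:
U(g) = 3 - 3*g - 6*g*(36 + 2*g) (U(g) = 3 - 3*(g + (2*g + 6*6)*(g + g)) = 3 - 3*(g + (2*g + 36)*(2*g)) = 3 - 3*(g + (36 + 2*g)*(2*g)) = 3 - 3*(g + 2*g*(36 + 2*g)) = 3 + (-3*g - 6*g*(36 + 2*g)) = 3 - 3*g - 6*g*(36 + 2*g))
o(6)*U(-4*(-3)**2) = 6*(3 - (-876)*(-3)**2 - 12*(-4*(-3)**2)**2) = 6*(3 - (-876)*9 - 12*(-4*9)**2) = 6*(3 - 219*(-36) - 12*(-36)**2) = 6*(3 + 7884 - 12*1296) = 6*(3 + 7884 - 15552) = 6*(-7665) = -45990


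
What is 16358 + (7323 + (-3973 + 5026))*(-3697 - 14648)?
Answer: -153641362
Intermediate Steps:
16358 + (7323 + (-3973 + 5026))*(-3697 - 14648) = 16358 + (7323 + 1053)*(-18345) = 16358 + 8376*(-18345) = 16358 - 153657720 = -153641362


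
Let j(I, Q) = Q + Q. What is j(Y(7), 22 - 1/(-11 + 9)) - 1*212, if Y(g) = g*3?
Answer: -167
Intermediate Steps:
Y(g) = 3*g
j(I, Q) = 2*Q
j(Y(7), 22 - 1/(-11 + 9)) - 1*212 = 2*(22 - 1/(-11 + 9)) - 1*212 = 2*(22 - 1/(-2)) - 212 = 2*(22 - 1*(-½)) - 212 = 2*(22 + ½) - 212 = 2*(45/2) - 212 = 45 - 212 = -167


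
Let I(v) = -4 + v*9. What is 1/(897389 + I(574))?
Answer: 1/902551 ≈ 1.1080e-6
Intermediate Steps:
I(v) = -4 + 9*v
1/(897389 + I(574)) = 1/(897389 + (-4 + 9*574)) = 1/(897389 + (-4 + 5166)) = 1/(897389 + 5162) = 1/902551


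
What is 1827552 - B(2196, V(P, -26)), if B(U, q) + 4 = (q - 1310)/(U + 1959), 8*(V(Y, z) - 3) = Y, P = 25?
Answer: 20249323957/11080 ≈ 1.8276e+6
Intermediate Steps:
V(Y, z) = 3 + Y/8
B(U, q) = -4 + (-1310 + q)/(1959 + U) (B(U, q) = -4 + (q - 1310)/(U + 1959) = -4 + (-1310 + q)/(1959 + U))
1827552 - B(2196, V(P, -26)) = 1827552 - (-9146 + (3 + (1/8)*25) - 4*2196)/(1959 + 2196) = 1827552 - (-9146 + (3 + 25/8) - 8784)/4155 = 1827552 - (-9146 + 49/8 - 8784)/4155 = 1827552 - (-143391)/(4155*8) = 1827552 - 1*(-47797/11080) = 1827552 + 47797/11080 = 20249323957/11080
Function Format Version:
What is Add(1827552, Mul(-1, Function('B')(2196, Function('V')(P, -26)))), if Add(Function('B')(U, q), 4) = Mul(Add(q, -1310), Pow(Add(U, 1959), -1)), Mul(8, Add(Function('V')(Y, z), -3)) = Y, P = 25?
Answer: Rational(20249323957, 11080) ≈ 1.8276e+6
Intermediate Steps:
Function('V')(Y, z) = Add(3, Mul(Rational(1, 8), Y))
Function('B')(U, q) = Add(-4, Mul(Pow(Add(1959, U), -1), Add(-1310, q))) (Function('B')(U, q) = Add(-4, Mul(Add(q, -1310), Pow(Add(U, 1959), -1))) = Add(-4, Mul(Add(-1310, q), Pow(Add(1959, U), -1))) = Add(-4, Mul(Pow(Add(1959, U), -1), Add(-1310, q))))
Add(1827552, Mul(-1, Function('B')(2196, Function('V')(P, -26)))) = Add(1827552, Mul(-1, Mul(Pow(Add(1959, 2196), -1), Add(-9146, Add(3, Mul(Rational(1, 8), 25)), Mul(-4, 2196))))) = Add(1827552, Mul(-1, Mul(Pow(4155, -1), Add(-9146, Add(3, Rational(25, 8)), -8784)))) = Add(1827552, Mul(-1, Mul(Rational(1, 4155), Add(-9146, Rational(49, 8), -8784)))) = Add(1827552, Mul(-1, Mul(Rational(1, 4155), Rational(-143391, 8)))) = Add(1827552, Mul(-1, Rational(-47797, 11080))) = Add(1827552, Rational(47797, 11080)) = Rational(20249323957, 11080)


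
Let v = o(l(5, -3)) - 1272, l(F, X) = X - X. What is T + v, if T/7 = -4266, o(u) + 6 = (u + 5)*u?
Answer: -31140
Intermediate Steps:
l(F, X) = 0
o(u) = -6 + u*(5 + u) (o(u) = -6 + (u + 5)*u = -6 + (5 + u)*u = -6 + u*(5 + u))
T = -29862 (T = 7*(-4266) = -29862)
v = -1278 (v = (-6 + 0² + 5*0) - 1272 = (-6 + 0 + 0) - 1272 = -6 - 1272 = -1278)
T + v = -29862 - 1278 = -31140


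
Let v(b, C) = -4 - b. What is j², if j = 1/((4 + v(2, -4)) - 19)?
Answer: 1/441 ≈ 0.0022676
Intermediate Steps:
j = -1/21 (j = 1/((4 + (-4 - 1*2)) - 19) = 1/((4 + (-4 - 2)) - 19) = 1/((4 - 6) - 19) = 1/(-2 - 19) = 1/(-21) = -1/21 ≈ -0.047619)
j² = (-1/21)² = 1/441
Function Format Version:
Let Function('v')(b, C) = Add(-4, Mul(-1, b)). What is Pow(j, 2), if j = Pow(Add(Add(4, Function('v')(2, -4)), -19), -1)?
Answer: Rational(1, 441) ≈ 0.0022676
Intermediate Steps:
j = Rational(-1, 21) (j = Pow(Add(Add(4, Add(-4, Mul(-1, 2))), -19), -1) = Pow(Add(Add(4, Add(-4, -2)), -19), -1) = Pow(Add(Add(4, -6), -19), -1) = Pow(Add(-2, -19), -1) = Pow(-21, -1) = Rational(-1, 21) ≈ -0.047619)
Pow(j, 2) = Pow(Rational(-1, 21), 2) = Rational(1, 441)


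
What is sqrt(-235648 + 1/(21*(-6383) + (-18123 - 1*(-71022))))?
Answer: I*sqrt(879585380398)/1932 ≈ 485.44*I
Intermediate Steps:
sqrt(-235648 + 1/(21*(-6383) + (-18123 - 1*(-71022)))) = sqrt(-235648 + 1/(-134043 + (-18123 + 71022))) = sqrt(-235648 + 1/(-134043 + 52899)) = sqrt(-235648 + 1/(-81144)) = sqrt(-235648 - 1/81144) = sqrt(-19121421313/81144) = I*sqrt(879585380398)/1932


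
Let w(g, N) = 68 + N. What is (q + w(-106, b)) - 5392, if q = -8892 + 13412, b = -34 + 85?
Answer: -753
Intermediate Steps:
b = 51
q = 4520
(q + w(-106, b)) - 5392 = (4520 + (68 + 51)) - 5392 = (4520 + 119) - 5392 = 4639 - 5392 = -753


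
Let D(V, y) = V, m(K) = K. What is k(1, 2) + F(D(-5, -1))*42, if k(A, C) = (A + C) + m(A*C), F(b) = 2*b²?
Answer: 2105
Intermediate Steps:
k(A, C) = A + C + A*C (k(A, C) = (A + C) + A*C = A + C + A*C)
k(1, 2) + F(D(-5, -1))*42 = (1 + 2 + 1*2) + (2*(-5)²)*42 = (1 + 2 + 2) + (2*25)*42 = 5 + 50*42 = 5 + 2100 = 2105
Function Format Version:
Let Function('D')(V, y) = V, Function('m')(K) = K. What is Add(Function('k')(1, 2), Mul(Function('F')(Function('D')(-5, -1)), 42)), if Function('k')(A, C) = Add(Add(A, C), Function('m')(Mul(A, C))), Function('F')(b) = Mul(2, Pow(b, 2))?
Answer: 2105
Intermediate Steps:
Function('k')(A, C) = Add(A, C, Mul(A, C)) (Function('k')(A, C) = Add(Add(A, C), Mul(A, C)) = Add(A, C, Mul(A, C)))
Add(Function('k')(1, 2), Mul(Function('F')(Function('D')(-5, -1)), 42)) = Add(Add(1, 2, Mul(1, 2)), Mul(Mul(2, Pow(-5, 2)), 42)) = Add(Add(1, 2, 2), Mul(Mul(2, 25), 42)) = Add(5, Mul(50, 42)) = Add(5, 2100) = 2105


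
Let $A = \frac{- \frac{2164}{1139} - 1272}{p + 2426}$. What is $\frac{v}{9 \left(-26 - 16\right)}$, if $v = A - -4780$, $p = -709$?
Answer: $- \frac{4673309084}{369620307} \approx -12.644$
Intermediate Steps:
$A = - \frac{1450972}{1955663}$ ($A = \frac{- \frac{2164}{1139} - 1272}{-709 + 2426} = \frac{\left(-2164\right) \frac{1}{1139} - 1272}{1717} = \left(- \frac{2164}{1139} - 1272\right) \frac{1}{1717} = \left(- \frac{1450972}{1139}\right) \frac{1}{1717} = - \frac{1450972}{1955663} \approx -0.74193$)
$v = \frac{9346618168}{1955663}$ ($v = - \frac{1450972}{1955663} - -4780 = - \frac{1450972}{1955663} + 4780 = \frac{9346618168}{1955663} \approx 4779.3$)
$\frac{v}{9 \left(-26 - 16\right)} = \frac{9346618168}{1955663 \cdot 9 \left(-26 - 16\right)} = \frac{9346618168}{1955663 \cdot 9 \left(-42\right)} = \frac{9346618168}{1955663 \left(-378\right)} = \frac{9346618168}{1955663} \left(- \frac{1}{378}\right) = - \frac{4673309084}{369620307}$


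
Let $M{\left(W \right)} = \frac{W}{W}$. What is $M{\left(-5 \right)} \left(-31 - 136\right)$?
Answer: $-167$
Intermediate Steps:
$M{\left(W \right)} = 1$
$M{\left(-5 \right)} \left(-31 - 136\right) = 1 \left(-31 - 136\right) = 1 \left(-167\right) = -167$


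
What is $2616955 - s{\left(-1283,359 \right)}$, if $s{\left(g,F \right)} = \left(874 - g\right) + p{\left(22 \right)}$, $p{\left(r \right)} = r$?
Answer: $2614776$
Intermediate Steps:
$s{\left(g,F \right)} = 896 - g$ ($s{\left(g,F \right)} = \left(874 - g\right) + 22 = 896 - g$)
$2616955 - s{\left(-1283,359 \right)} = 2616955 - \left(896 - -1283\right) = 2616955 - \left(896 + 1283\right) = 2616955 - 2179 = 2614776$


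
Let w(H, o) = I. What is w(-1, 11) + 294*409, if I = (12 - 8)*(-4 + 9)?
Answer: 120266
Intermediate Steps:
I = 20 (I = 4*5 = 20)
w(H, o) = 20
w(-1, 11) + 294*409 = 20 + 294*409 = 20 + 120246 = 120266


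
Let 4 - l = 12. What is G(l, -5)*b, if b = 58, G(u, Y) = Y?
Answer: -290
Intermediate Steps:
l = -8 (l = 4 - 1*12 = 4 - 12 = -8)
G(l, -5)*b = -5*58 = -290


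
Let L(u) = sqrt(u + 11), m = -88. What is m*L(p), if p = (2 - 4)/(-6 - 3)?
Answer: -88*sqrt(101)/3 ≈ -294.80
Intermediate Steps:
p = 2/9 (p = -2/(-9) = -2*(-1/9) = 2/9 ≈ 0.22222)
L(u) = sqrt(11 + u)
m*L(p) = -88*sqrt(11 + 2/9) = -88*sqrt(101)/3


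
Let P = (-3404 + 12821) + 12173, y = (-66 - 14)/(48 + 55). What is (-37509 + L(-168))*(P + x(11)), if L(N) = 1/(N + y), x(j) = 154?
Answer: -1772289727362/2173 ≈ -8.1560e+8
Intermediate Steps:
y = -80/103 ≈ -0.77670
L(N) = 1/(-80/103 + N) (L(N) = 1/(N - 80/103) = 1/(-80/103 + N))
P = 21590 (P = 9417 + 12173 = 21590)
(-37509 + L(-168))*(P + x(11)) = (-37509 + 103/(-80 + 103*(-168)))*(21590 + 154) = (-37509 + 103/(-80 - 17304))*21744 = (-37509 + 103/(-17384))*21744 = (-37509 + 103*(-1/17384))*21744 = (-37509 - 103/17384)*21744 = -652056559/17384*21744 = -1772289727362/2173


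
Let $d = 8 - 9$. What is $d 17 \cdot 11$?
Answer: $-187$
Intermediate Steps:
$d = -1$
$d 17 \cdot 11 = \left(-1\right) 17 \cdot 11 = \left(-17\right) 11 = -187$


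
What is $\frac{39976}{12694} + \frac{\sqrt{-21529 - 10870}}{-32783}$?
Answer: $\frac{19988}{6347} - \frac{i \sqrt{32399}}{32783} \approx 3.1492 - 0.0054906 i$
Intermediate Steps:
$\frac{39976}{12694} + \frac{\sqrt{-21529 - 10870}}{-32783} = 39976 \cdot \frac{1}{12694} + \sqrt{-21529 - 10870} \left(- \frac{1}{32783}\right) = \frac{19988}{6347} + \sqrt{-32399} \left(- \frac{1}{32783}\right) = \frac{19988}{6347} + i \sqrt{32399} \left(- \frac{1}{32783}\right) = \frac{19988}{6347} - \frac{i \sqrt{32399}}{32783}$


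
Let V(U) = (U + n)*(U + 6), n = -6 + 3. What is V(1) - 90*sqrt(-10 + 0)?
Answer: -14 - 90*I*sqrt(10) ≈ -14.0 - 284.6*I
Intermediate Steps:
n = -3
V(U) = (-3 + U)*(6 + U) (V(U) = (U - 3)*(U + 6) = (-3 + U)*(6 + U))
V(1) - 90*sqrt(-10 + 0) = (-18 + 1**2 + 3*1) - 90*sqrt(-10 + 0) = (-18 + 1 + 3) - 90*I*sqrt(10) = -14 - 90*I*sqrt(10)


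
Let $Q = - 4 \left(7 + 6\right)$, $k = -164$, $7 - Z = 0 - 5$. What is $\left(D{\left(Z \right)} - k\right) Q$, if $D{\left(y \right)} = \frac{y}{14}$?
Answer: $- \frac{60008}{7} \approx -8572.6$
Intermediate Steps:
$Z = 12$ ($Z = 7 - \left(0 - 5\right) = 7 - -5 = 7 + 5 = 12$)
$D{\left(y \right)} = \frac{y}{14}$ ($D{\left(y \right)} = y \frac{1}{14} = \frac{y}{14}$)
$Q = -52$ ($Q = - 4 \cdot 13 = \left(-1\right) 52 = -52$)
$\left(D{\left(Z \right)} - k\right) Q = \left(\frac{1}{14} \cdot 12 - -164\right) \left(-52\right) = \left(\frac{6}{7} + 164\right) \left(-52\right) = \frac{1154}{7} \left(-52\right) = - \frac{60008}{7}$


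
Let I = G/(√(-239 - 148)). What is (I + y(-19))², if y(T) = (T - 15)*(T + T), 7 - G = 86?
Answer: 645998927/387 + 204136*I*√43/129 ≈ 1.6692e+6 + 10377.0*I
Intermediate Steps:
G = -79 (G = 7 - 1*86 = 7 - 86 = -79)
y(T) = 2*T*(-15 + T) (y(T) = (-15 + T)*(2*T) = 2*T*(-15 + T))
I = 79*I*√43/129 (I = -79/√(-239 - 148) = -79*(-I*√43/129) = -(-79)*I*√43/129 = 79*I*√43/129 ≈ 4.0158*I)
(I + y(-19))² = (79*I*√43/129 + 2*(-19)*(-15 - 19))² = (79*I*√43/129 + 2*(-19)*(-34))² = (79*I*√43/129 + 1292)² = (1292 + 79*I*√43/129)²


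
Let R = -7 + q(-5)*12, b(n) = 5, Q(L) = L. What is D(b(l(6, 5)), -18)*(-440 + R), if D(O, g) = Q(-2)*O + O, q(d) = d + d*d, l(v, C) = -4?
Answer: 1035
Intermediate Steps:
q(d) = d + d²
D(O, g) = -O (D(O, g) = -2*O + O = -O)
R = 233 (R = -7 - 5*(1 - 5)*12 = -7 - 5*(-4)*12 = -7 + 20*12 = -7 + 240 = 233)
D(b(l(6, 5)), -18)*(-440 + R) = (-1*5)*(-440 + 233) = -5*(-207) = 1035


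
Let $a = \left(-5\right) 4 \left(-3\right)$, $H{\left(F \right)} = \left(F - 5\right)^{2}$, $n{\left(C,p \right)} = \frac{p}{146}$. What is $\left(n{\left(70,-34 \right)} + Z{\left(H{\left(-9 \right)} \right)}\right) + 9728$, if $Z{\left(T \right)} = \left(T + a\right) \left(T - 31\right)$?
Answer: $\frac{3793647}{73} \approx 51968.0$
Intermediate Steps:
$n{\left(C,p \right)} = \frac{p}{146}$ ($n{\left(C,p \right)} = p \frac{1}{146} = \frac{p}{146}$)
$H{\left(F \right)} = \left(-5 + F\right)^{2}$
$a = 60$ ($a = \left(-20\right) \left(-3\right) = 60$)
$Z{\left(T \right)} = \left(-31 + T\right) \left(60 + T\right)$ ($Z{\left(T \right)} = \left(T + 60\right) \left(T - 31\right) = \left(60 + T\right) \left(-31 + T\right) = \left(-31 + T\right) \left(60 + T\right)$)
$\left(n{\left(70,-34 \right)} + Z{\left(H{\left(-9 \right)} \right)}\right) + 9728 = \left(\frac{1}{146} \left(-34\right) + \left(-1860 + \left(\left(-5 - 9\right)^{2}\right)^{2} + 29 \left(-5 - 9\right)^{2}\right)\right) + 9728 = \left(- \frac{17}{73} + \left(-1860 + \left(\left(-14\right)^{2}\right)^{2} + 29 \left(-14\right)^{2}\right)\right) + 9728 = \left(- \frac{17}{73} + \left(-1860 + 196^{2} + 29 \cdot 196\right)\right) + 9728 = \left(- \frac{17}{73} + \left(-1860 + 38416 + 5684\right)\right) + 9728 = \left(- \frac{17}{73} + 42240\right) + 9728 = \frac{3083503}{73} + 9728 = \frac{3793647}{73}$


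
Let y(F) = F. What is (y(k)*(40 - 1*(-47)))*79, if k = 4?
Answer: 27492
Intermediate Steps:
(y(k)*(40 - 1*(-47)))*79 = (4*(40 - 1*(-47)))*79 = (4*(40 + 47))*79 = (4*87)*79 = 348*79 = 27492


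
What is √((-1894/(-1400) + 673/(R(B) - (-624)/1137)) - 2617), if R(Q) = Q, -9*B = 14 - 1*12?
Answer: I*√843664727129/38990 ≈ 23.558*I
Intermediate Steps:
B = -2/9 (B = -(14 - 1*12)/9 = -(14 - 12)/9 = -⅑*2 = -2/9 ≈ -0.22222)
√((-1894/(-1400) + 673/(R(B) - (-624)/1137)) - 2617) = √((-1894/(-1400) + 673/(-2/9 - (-624)/1137)) - 2617) = √((-1894*(-1/1400) + 673/(-2/9 - (-624)/1137)) - 2617) = √((947/700 + 673/(-2/9 - 1*(-208/379))) - 2617) = √((947/700 + 673/(-2/9 + 208/379)) - 2617) = √((947/700 + 673/(1114/3411)) - 2617) = √((947/700 + 673*(3411/1114)) - 2617) = √((947/700 + 2295603/1114) - 2617) = √(803988529/389900 - 2617) = √(-216379771/389900) = I*√843664727129/38990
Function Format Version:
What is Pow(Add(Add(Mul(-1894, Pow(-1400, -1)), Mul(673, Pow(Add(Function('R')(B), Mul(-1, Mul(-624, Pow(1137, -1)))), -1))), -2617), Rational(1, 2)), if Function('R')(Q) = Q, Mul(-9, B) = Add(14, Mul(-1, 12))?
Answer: Mul(Rational(1, 38990), I, Pow(843664727129, Rational(1, 2))) ≈ Mul(23.558, I)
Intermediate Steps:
B = Rational(-2, 9) (B = Mul(Rational(-1, 9), Add(14, Mul(-1, 12))) = Mul(Rational(-1, 9), Add(14, -12)) = Mul(Rational(-1, 9), 2) = Rational(-2, 9) ≈ -0.22222)
Pow(Add(Add(Mul(-1894, Pow(-1400, -1)), Mul(673, Pow(Add(Function('R')(B), Mul(-1, Mul(-624, Pow(1137, -1)))), -1))), -2617), Rational(1, 2)) = Pow(Add(Add(Mul(-1894, Pow(-1400, -1)), Mul(673, Pow(Add(Rational(-2, 9), Mul(-1, Mul(-624, Pow(1137, -1)))), -1))), -2617), Rational(1, 2)) = Pow(Add(Add(Mul(-1894, Rational(-1, 1400)), Mul(673, Pow(Add(Rational(-2, 9), Mul(-1, Mul(-624, Rational(1, 1137)))), -1))), -2617), Rational(1, 2)) = Pow(Add(Add(Rational(947, 700), Mul(673, Pow(Add(Rational(-2, 9), Mul(-1, Rational(-208, 379))), -1))), -2617), Rational(1, 2)) = Pow(Add(Add(Rational(947, 700), Mul(673, Pow(Add(Rational(-2, 9), Rational(208, 379)), -1))), -2617), Rational(1, 2)) = Pow(Add(Add(Rational(947, 700), Mul(673, Pow(Rational(1114, 3411), -1))), -2617), Rational(1, 2)) = Pow(Add(Add(Rational(947, 700), Mul(673, Rational(3411, 1114))), -2617), Rational(1, 2)) = Pow(Add(Add(Rational(947, 700), Rational(2295603, 1114)), -2617), Rational(1, 2)) = Pow(Add(Rational(803988529, 389900), -2617), Rational(1, 2)) = Pow(Rational(-216379771, 389900), Rational(1, 2)) = Mul(Rational(1, 38990), I, Pow(843664727129, Rational(1, 2)))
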